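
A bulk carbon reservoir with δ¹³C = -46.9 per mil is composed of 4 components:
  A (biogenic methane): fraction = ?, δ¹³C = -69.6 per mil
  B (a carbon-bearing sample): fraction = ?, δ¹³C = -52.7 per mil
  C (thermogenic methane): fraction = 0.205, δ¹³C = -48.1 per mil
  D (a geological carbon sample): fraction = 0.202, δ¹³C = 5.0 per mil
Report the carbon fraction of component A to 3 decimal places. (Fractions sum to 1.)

0.402

Let f_A and f_B be the unknown fractions; fractions sum to 1 so f_A + f_B = 0.593.
Mass balance: Σ fᵢ·δᵢ = δ_bulk ⇒ f_A·(-69.6) + f_B·(-52.7) = -46.9 − (-8.851) = -38.049
Substitute f_B = 0.593 − f_A:
f_A·(-69.6 − -52.7) = -38.049 − 0.593×(-52.7) = -6.798
f_A = -6.798 / -16.9 = 0.4023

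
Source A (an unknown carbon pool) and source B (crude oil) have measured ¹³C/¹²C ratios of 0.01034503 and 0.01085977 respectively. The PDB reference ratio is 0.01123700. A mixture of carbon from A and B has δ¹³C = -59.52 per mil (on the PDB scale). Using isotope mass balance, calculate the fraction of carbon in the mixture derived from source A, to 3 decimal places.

δ_A = (0.01034503/0.01123700 − 1)×1000 = (0.920622 − 1)×1000 = -79.378 per mil
δ_B = (0.01085977/0.01123700 − 1)×1000 = (0.966430 − 1)×1000 = -33.570 per mil
f_A = (δ_mix − δ_B)/(δ_A − δ_B) = (-59.52 − (-33.570))/(-79.378 − (-33.570))
f_A = -25.950 / -45.808 = 0.5665

0.566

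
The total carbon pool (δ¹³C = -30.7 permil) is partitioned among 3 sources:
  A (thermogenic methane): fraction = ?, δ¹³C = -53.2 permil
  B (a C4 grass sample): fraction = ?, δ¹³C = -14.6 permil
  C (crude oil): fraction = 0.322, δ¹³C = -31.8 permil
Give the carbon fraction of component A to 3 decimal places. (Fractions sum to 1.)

0.274

Let f_A and f_B be the unknown fractions; fractions sum to 1 so f_A + f_B = 0.678.
Mass balance: Σ fᵢ·δᵢ = δ_bulk ⇒ f_A·(-53.2) + f_B·(-14.6) = -30.7 − (-10.240) = -20.460
Substitute f_B = 0.678 − f_A:
f_A·(-53.2 − -14.6) = -20.460 − 0.678×(-14.6) = -10.562
f_A = -10.562 / -38.6 = 0.2736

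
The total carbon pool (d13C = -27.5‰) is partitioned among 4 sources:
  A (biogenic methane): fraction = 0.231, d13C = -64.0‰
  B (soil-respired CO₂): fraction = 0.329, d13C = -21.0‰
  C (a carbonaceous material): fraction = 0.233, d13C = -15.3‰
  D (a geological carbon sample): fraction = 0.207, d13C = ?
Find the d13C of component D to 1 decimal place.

Isotope mass balance: δ_bulk = Σ fᵢ·δᵢ.
-27.5 = 0.231×(-64.0) + 0.329×(-21.0) + 0.233×(-15.3) + 0.207×δ_D
0.207·δ_D = -27.5 − (-25.258) = -2.242
δ_D = -2.242 / 0.207 = -10.83‰

-10.8‰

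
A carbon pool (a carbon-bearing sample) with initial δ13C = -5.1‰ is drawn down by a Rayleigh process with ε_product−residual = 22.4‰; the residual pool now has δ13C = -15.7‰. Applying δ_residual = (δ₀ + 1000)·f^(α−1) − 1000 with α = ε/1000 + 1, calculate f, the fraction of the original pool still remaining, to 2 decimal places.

0.62

α − 1 = ε/1000 = 0.0224
(δ_res + 1000)/(δ₀ + 1000) = (-15.7 + 1000)/(-5.1 + 1000) = 984.3/994.9 = 0.989346
f = 0.989346^(1/0.0224) = exp(ln(0.989346)/0.0224) = exp(-0.01071/0.0224)
f = exp(-0.4782) = 0.6199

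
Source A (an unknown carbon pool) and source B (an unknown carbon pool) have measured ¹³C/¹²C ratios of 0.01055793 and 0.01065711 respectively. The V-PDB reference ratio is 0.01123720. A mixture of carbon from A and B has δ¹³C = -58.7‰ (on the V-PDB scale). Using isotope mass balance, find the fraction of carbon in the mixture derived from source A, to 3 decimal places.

0.802

δ_A = (0.01055793/0.01123720 − 1)×1000 = (0.939552 − 1)×1000 = -60.448‰
δ_B = (0.01065711/0.01123720 − 1)×1000 = (0.948378 − 1)×1000 = -51.622‰
f_A = (δ_mix − δ_B)/(δ_A − δ_B) = (-58.7 − (-51.622))/(-60.448 − (-51.622))
f_A = -7.078 / -8.826 = 0.8019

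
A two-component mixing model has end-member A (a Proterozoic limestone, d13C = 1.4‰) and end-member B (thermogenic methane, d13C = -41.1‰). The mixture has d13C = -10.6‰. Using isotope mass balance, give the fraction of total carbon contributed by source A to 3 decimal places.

δ_mix = f_A·δ_A + (1 − f_A)·δ_B  ⇒  f_A = (δ_mix − δ_B)/(δ_A − δ_B)
f_A = (-10.6 − (-41.1)) / (1.4 − (-41.1))
f_A = 30.5 / 42.5 = 0.7176

0.718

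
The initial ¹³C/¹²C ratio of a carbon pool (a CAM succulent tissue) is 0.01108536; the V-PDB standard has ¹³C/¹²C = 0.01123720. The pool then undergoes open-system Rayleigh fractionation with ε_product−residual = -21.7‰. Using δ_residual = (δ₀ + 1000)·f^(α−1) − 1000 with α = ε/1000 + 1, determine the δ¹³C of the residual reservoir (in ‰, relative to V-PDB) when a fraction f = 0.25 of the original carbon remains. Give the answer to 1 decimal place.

16.6‰

δ₀ = (0.01108536/0.01123720 − 1)×1000 = (0.986488 − 1)×1000 = -13.512‰
α − 1 = ε/1000 = -0.0217
f^(α−1) = 0.25^(-0.0217) = 1.030540
δ_res = (-13.512 + 1000) × 1.030540 − 1000 = 1016.615 − 1000 = 16.61‰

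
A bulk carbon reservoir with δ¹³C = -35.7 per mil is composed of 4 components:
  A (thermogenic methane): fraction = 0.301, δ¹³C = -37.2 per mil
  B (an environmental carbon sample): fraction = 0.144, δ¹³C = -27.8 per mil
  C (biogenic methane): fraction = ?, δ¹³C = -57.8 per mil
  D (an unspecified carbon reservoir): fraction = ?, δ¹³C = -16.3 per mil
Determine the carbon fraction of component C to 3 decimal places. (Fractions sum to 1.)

Let f_C and f_D be the unknown fractions; fractions sum to 1 so f_C + f_D = 0.555.
Mass balance: Σ fᵢ·δᵢ = δ_bulk ⇒ f_C·(-57.8) + f_D·(-16.3) = -35.7 − (-15.200) = -20.500
Substitute f_D = 0.555 − f_C:
f_C·(-57.8 − -16.3) = -20.500 − 0.555×(-16.3) = -11.453
f_C = -11.453 / -41.5 = 0.2760

0.276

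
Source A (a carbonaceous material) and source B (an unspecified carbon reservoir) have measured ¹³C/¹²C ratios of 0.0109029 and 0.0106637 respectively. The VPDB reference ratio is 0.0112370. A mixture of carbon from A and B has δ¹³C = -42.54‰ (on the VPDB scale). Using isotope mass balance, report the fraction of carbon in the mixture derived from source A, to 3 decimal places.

0.398

δ_A = (0.0109029/0.0112370 − 1)×1000 = (0.970268 − 1)×1000 = -29.732‰
δ_B = (0.0106637/0.0112370 − 1)×1000 = (0.948981 − 1)×1000 = -51.019‰
f_A = (δ_mix − δ_B)/(δ_A − δ_B) = (-42.54 − (-51.019))/(-29.732 − (-51.019))
f_A = 8.479 / 21.287 = 0.3983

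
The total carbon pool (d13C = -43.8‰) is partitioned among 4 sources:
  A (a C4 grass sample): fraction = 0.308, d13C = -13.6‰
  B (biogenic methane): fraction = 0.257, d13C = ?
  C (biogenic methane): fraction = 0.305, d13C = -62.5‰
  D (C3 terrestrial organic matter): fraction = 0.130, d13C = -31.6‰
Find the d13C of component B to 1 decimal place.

Isotope mass balance: δ_bulk = Σ fᵢ·δᵢ.
-43.8 = 0.308×(-13.6) + 0.257×δ_B + 0.305×(-62.5) + 0.130×(-31.6)
0.257·δ_B = -43.8 − (-27.359) = -16.441
δ_B = -16.441 / 0.257 = -63.97‰

-64.0‰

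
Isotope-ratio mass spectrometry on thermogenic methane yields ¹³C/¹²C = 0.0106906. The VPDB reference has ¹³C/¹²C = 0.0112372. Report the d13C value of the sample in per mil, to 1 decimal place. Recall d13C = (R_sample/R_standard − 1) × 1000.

d13C = (R_sample / R_standard − 1) × 1000
R_sample / R_standard = 0.0106906 / 0.0112372 = 0.951358
d13C = (0.951358 − 1) × 1000 = -48.64 per mil

-48.6 per mil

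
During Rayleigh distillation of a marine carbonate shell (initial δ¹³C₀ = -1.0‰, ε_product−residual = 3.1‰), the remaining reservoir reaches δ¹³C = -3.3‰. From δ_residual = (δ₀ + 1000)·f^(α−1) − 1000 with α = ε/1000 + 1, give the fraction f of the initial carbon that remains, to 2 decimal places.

α − 1 = ε/1000 = 0.0031
(δ_res + 1000)/(δ₀ + 1000) = (-3.3 + 1000)/(-1.0 + 1000) = 996.7/999.0 = 0.997698
f = 0.997698^(1/0.0031) = exp(ln(0.997698)/0.0031) = exp(-0.00230/0.0031)
f = exp(-0.7435) = 0.4754

0.48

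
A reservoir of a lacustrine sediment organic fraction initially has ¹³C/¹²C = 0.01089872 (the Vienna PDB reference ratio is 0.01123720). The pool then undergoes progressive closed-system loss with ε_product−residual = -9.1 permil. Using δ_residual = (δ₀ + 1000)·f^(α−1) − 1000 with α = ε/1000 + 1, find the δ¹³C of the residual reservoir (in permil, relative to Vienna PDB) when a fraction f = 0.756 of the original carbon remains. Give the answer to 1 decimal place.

-27.6 permil

δ₀ = (0.01089872/0.01123720 − 1)×1000 = (0.969879 − 1)×1000 = -30.121 permil
α − 1 = ε/1000 = -0.0091
f^(α−1) = 0.756^(-0.0091) = 1.002549
δ_res = (-30.121 + 1000) × 1.002549 − 1000 = 972.350 − 1000 = -27.65 permil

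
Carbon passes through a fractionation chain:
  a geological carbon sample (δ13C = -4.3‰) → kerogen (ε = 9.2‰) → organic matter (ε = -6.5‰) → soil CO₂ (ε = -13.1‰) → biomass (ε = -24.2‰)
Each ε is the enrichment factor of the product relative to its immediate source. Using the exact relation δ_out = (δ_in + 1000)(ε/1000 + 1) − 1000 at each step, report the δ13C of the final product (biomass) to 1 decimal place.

step 1: δ = (-4.30 + 1000)·(9.2/1000 + 1) − 1000 = 4.86‰
step 2: δ = (4.86 + 1000)·(-6.5/1000 + 1) − 1000 = -1.67‰
step 3: δ = (-1.67 + 1000)·(-13.1/1000 + 1) − 1000 = -14.75‰
step 4: δ = (-14.75 + 1000)·(-24.2/1000 + 1) − 1000 = -38.59‰

-38.6‰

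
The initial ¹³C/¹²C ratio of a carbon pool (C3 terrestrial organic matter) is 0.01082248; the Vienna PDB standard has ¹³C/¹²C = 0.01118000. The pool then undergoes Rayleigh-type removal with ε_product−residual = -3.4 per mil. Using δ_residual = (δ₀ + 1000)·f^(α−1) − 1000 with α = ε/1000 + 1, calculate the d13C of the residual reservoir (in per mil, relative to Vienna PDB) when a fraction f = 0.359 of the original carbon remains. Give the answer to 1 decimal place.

-28.6 per mil

δ₀ = (0.01082248/0.01118000 − 1)×1000 = (0.968021 − 1)×1000 = -31.979 per mil
α − 1 = ε/1000 = -0.0034
f^(α−1) = 0.359^(-0.0034) = 1.003489
δ_res = (-31.979 + 1000) × 1.003489 − 1000 = 971.399 − 1000 = -28.60 per mil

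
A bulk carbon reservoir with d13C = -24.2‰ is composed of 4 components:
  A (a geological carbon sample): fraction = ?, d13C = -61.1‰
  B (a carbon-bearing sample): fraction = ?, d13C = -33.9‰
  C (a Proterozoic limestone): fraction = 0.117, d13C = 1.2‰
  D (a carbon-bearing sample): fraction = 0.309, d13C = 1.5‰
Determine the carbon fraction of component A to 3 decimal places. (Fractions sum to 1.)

0.197

Let f_A and f_B be the unknown fractions; fractions sum to 1 so f_A + f_B = 0.574.
Mass balance: Σ fᵢ·δᵢ = δ_bulk ⇒ f_A·(-61.1) + f_B·(-33.9) = -24.2 − (0.604) = -24.804
Substitute f_B = 0.574 − f_A:
f_A·(-61.1 − -33.9) = -24.804 − 0.574×(-33.9) = -5.345
f_A = -5.345 / -27.2 = 0.1965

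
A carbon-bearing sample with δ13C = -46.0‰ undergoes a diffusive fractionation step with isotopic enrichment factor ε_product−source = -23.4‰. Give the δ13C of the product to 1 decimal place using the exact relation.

-68.3‰

Exactly, δ_product = (δ_source + 1000)·(ε/1000 + 1) − 1000.
δ_product = (-46.0 + 1000) × (-23.4/1000 + 1) − 1000
δ_product = -68.32‰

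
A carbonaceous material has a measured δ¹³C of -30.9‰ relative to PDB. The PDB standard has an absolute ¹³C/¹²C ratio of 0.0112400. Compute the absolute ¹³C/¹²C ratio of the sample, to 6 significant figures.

R_sample = R_standard × (δ¹³C/1000 + 1)
R_sample = 0.0112400 × (-30.9/1000 + 1) = 0.0112400 × 0.969100
R_sample = 0.0108927

0.0108927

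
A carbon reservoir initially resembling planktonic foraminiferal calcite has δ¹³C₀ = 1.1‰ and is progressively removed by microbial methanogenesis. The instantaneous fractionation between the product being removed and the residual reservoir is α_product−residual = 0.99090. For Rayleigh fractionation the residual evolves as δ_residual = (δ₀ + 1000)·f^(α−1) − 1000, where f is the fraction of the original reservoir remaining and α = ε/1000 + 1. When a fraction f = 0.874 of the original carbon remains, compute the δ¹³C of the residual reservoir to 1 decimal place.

2.3‰

Rayleigh residual: δ_res = (δ₀ + 1000)·f^(α−1) − 1000
α − 1 = -0.00910
f^(α−1) = 0.874^(-0.00910) = 1.001226
δ_res = (1.1 + 1000) × 1.001226 − 1000 = 1002.328 − 1000 = 2.33‰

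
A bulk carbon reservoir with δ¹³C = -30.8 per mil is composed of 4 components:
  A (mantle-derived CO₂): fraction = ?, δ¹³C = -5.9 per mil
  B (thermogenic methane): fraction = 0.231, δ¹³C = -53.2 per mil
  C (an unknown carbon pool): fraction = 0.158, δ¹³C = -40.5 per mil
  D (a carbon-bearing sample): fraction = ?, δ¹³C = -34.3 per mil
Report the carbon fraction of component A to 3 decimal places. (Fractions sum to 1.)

0.311

Let f_A and f_D be the unknown fractions; fractions sum to 1 so f_A + f_D = 0.611.
Mass balance: Σ fᵢ·δᵢ = δ_bulk ⇒ f_A·(-5.9) + f_D·(-34.3) = -30.8 − (-18.688) = -12.112
Substitute f_D = 0.611 − f_A:
f_A·(-5.9 − -34.3) = -12.112 − 0.611×(-34.3) = 8.845
f_A = 8.845 / 28.4 = 0.3115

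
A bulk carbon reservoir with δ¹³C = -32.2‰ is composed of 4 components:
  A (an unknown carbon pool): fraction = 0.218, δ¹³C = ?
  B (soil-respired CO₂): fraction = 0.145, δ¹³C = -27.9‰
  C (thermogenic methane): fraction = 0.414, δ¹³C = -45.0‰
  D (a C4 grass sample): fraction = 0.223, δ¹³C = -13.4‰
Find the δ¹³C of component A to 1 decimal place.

-30.0‰

Isotope mass balance: δ_bulk = Σ fᵢ·δᵢ.
-32.2 = 0.218×δ_A + 0.145×(-27.9) + 0.414×(-45.0) + 0.223×(-13.4)
0.218·δ_A = -32.2 − (-25.664) = -6.536
δ_A = -6.536 / 0.218 = -29.98‰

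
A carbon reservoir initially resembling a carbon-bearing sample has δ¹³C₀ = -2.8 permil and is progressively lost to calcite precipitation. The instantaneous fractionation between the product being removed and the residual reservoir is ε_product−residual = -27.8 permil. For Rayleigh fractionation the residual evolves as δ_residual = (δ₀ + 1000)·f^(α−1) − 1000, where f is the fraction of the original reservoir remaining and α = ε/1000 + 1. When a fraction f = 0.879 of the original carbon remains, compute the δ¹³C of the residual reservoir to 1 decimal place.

Rayleigh residual: δ_res = (δ₀ + 1000)·f^(α−1) − 1000
α = ε/1000 + 1 = 0.97220, so α − 1 = -0.02780
f^(α−1) = 0.879^(-0.02780) = 1.003592
δ_res = (-2.8 + 1000) × 1.003592 − 1000 = 1000.782 − 1000 = 0.78 permil

0.8 permil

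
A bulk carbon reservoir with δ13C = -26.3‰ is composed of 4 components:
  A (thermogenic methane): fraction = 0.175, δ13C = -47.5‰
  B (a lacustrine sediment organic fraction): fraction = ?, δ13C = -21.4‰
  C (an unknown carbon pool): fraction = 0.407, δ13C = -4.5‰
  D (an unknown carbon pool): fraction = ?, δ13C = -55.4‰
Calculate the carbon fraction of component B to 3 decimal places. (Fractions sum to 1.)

0.206

Let f_B and f_D be the unknown fractions; fractions sum to 1 so f_B + f_D = 0.418.
Mass balance: Σ fᵢ·δᵢ = δ_bulk ⇒ f_B·(-21.4) + f_D·(-55.4) = -26.3 − (-10.144) = -16.156
Substitute f_D = 0.418 − f_B:
f_B·(-21.4 − -55.4) = -16.156 − 0.418×(-55.4) = 7.001
f_B = 7.001 / 34.0 = 0.2059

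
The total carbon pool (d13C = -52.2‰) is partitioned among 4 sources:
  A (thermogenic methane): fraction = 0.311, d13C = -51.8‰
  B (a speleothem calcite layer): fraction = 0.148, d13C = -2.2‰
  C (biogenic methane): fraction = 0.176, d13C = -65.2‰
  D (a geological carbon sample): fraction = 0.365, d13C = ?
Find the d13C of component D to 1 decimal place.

Isotope mass balance: δ_bulk = Σ fᵢ·δᵢ.
-52.2 = 0.311×(-51.8) + 0.148×(-2.2) + 0.176×(-65.2) + 0.365×δ_D
0.365·δ_D = -52.2 − (-27.911) = -24.289
δ_D = -24.289 / 0.365 = -66.55‰

-66.5‰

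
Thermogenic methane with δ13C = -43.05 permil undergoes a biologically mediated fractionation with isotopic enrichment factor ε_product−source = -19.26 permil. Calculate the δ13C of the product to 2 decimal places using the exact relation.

-61.48 permil

To first order, δ_product ≈ δ_source + ε = -62.31 permil.
Exactly, δ_product = (δ_source + 1000)·(ε/1000 + 1) − 1000.
δ_product = (-43.05 + 1000) × (-19.26/1000 + 1) − 1000
δ_product = -61.481 permil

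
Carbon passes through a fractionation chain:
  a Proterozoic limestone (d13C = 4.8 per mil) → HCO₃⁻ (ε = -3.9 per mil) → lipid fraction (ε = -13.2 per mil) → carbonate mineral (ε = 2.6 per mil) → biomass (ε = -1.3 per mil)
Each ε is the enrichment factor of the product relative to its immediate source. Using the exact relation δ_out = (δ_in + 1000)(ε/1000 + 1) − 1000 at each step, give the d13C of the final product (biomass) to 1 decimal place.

-11.0 per mil

step 1: δ = (4.80 + 1000)·(-3.9/1000 + 1) − 1000 = 0.88 per mil
step 2: δ = (0.88 + 1000)·(-13.2/1000 + 1) − 1000 = -12.33 per mil
step 3: δ = (-12.33 + 1000)·(2.6/1000 + 1) − 1000 = -9.76 per mil
step 4: δ = (-9.76 + 1000)·(-1.3/1000 + 1) − 1000 = -11.05 per mil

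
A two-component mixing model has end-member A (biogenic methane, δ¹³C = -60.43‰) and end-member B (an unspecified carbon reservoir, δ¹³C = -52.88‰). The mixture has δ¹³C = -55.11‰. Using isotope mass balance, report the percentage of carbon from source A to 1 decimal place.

δ_mix = f_A·δ_A + (1 − f_A)·δ_B  ⇒  f_A = (δ_mix − δ_B)/(δ_A − δ_B)
f_A = (-55.11 − (-52.88)) / (-60.43 − (-52.88))
f_A = -2.23 / -7.55 = 0.2954

29.5%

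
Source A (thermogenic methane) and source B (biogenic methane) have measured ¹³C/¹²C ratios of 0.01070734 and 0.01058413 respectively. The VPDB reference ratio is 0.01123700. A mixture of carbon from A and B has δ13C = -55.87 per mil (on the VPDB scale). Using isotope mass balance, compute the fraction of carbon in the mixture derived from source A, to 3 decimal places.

δ_A = (0.01070734/0.01123700 − 1)×1000 = (0.952865 − 1)×1000 = -47.135 per mil
δ_B = (0.01058413/0.01123700 − 1)×1000 = (0.941900 − 1)×1000 = -58.100 per mil
f_A = (δ_mix − δ_B)/(δ_A − δ_B) = (-55.87 − (-58.100))/(-47.135 − (-58.100))
f_A = 2.230 / 10.965 = 0.2034

0.203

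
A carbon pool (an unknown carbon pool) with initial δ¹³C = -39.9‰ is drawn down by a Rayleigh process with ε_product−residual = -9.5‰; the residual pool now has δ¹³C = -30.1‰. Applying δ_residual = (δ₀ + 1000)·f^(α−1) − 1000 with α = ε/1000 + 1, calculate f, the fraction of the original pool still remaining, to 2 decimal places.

0.34

α − 1 = ε/1000 = -0.0095
(δ_res + 1000)/(δ₀ + 1000) = (-30.1 + 1000)/(-39.9 + 1000) = 969.9/960.1 = 1.010207
f = 1.010207^(1/-0.0095) = exp(ln(1.010207)/-0.0095) = exp(0.01016/-0.0095)
f = exp(-1.0690) = 0.3434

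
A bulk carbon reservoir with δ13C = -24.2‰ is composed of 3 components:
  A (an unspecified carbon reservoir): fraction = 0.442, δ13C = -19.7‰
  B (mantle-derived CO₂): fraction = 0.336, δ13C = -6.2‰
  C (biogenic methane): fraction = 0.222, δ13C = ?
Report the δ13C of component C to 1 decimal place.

Isotope mass balance: δ_bulk = Σ fᵢ·δᵢ.
-24.2 = 0.442×(-19.7) + 0.336×(-6.2) + 0.222×δ_C
0.222·δ_C = -24.2 − (-10.791) = -13.409
δ_C = -13.409 / 0.222 = -60.40‰

-60.4‰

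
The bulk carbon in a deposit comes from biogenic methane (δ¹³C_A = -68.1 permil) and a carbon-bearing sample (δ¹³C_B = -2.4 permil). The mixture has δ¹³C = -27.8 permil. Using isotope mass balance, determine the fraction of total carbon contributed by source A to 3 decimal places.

0.387

δ_mix = f_A·δ_A + (1 − f_A)·δ_B  ⇒  f_A = (δ_mix − δ_B)/(δ_A − δ_B)
f_A = (-27.8 − (-2.4)) / (-68.1 − (-2.4))
f_A = -25.4 / -65.7 = 0.3866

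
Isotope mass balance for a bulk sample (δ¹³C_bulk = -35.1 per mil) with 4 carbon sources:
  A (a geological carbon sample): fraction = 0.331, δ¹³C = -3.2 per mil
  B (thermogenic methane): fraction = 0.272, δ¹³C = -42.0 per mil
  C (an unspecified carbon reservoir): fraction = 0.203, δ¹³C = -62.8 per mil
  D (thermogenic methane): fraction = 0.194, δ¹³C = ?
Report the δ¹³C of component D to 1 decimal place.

-50.9 per mil

Isotope mass balance: δ_bulk = Σ fᵢ·δᵢ.
-35.1 = 0.331×(-3.2) + 0.272×(-42.0) + 0.203×(-62.8) + 0.194×δ_D
0.194·δ_D = -35.1 − (-25.232) = -9.868
δ_D = -9.868 / 0.194 = -50.87 per mil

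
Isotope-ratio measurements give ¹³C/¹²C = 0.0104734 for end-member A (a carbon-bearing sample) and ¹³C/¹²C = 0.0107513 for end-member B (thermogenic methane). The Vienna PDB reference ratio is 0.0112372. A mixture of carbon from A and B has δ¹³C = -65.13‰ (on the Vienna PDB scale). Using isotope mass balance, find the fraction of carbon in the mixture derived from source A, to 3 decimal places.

0.885

δ_A = (0.0104734/0.0112372 − 1)×1000 = (0.932029 − 1)×1000 = -67.971‰
δ_B = (0.0107513/0.0112372 − 1)×1000 = (0.956760 − 1)×1000 = -43.240‰
f_A = (δ_mix − δ_B)/(δ_A − δ_B) = (-65.13 − (-43.240))/(-67.971 − (-43.240))
f_A = -21.890 / -24.730 = 0.8851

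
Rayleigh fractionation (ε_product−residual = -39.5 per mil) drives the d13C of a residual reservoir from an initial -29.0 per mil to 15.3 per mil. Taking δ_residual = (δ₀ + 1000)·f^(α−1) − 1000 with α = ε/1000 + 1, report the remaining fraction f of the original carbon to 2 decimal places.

α − 1 = ε/1000 = -0.0395
(δ_res + 1000)/(δ₀ + 1000) = (15.3 + 1000)/(-29.0 + 1000) = 1015.3/971.0 = 1.045623
f = 1.045623^(1/-0.0395) = exp(ln(1.045623)/-0.0395) = exp(0.04461/-0.0395)
f = exp(-1.1294) = 0.3232

0.32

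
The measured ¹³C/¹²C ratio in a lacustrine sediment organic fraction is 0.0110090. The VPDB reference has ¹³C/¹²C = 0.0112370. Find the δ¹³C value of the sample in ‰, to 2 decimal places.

δ¹³C = (R_sample / R_standard − 1) × 1000
R_sample / R_standard = 0.0110090 / 0.0112370 = 0.979710
δ¹³C = (0.979710 − 1) × 1000 = -20.290‰

-20.29‰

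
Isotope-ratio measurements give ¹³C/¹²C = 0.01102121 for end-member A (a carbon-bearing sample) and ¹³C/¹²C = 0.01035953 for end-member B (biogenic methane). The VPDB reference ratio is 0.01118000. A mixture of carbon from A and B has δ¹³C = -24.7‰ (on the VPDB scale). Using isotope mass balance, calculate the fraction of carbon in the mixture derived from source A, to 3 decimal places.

0.823

δ_A = (0.01102121/0.01118000 − 1)×1000 = (0.985797 − 1)×1000 = -14.203‰
δ_B = (0.01035953/0.01118000 − 1)×1000 = (0.926613 − 1)×1000 = -73.387‰
f_A = (δ_mix − δ_B)/(δ_A − δ_B) = (-24.7 − (-73.387))/(-14.203 − (-73.387))
f_A = 48.687 / 59.184 = 0.8226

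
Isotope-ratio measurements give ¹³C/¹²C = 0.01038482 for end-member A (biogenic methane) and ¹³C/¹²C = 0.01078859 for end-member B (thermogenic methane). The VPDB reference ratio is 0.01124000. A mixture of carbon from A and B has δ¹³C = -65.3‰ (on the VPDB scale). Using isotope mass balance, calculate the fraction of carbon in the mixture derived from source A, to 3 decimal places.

0.700

δ_A = (0.01038482/0.01124000 − 1)×1000 = (0.923916 − 1)×1000 = -76.084‰
δ_B = (0.01078859/0.01124000 − 1)×1000 = (0.959839 − 1)×1000 = -40.161‰
f_A = (δ_mix − δ_B)/(δ_A − δ_B) = (-65.3 − (-40.161))/(-76.084 − (-40.161))
f_A = -25.139 / -35.923 = 0.6998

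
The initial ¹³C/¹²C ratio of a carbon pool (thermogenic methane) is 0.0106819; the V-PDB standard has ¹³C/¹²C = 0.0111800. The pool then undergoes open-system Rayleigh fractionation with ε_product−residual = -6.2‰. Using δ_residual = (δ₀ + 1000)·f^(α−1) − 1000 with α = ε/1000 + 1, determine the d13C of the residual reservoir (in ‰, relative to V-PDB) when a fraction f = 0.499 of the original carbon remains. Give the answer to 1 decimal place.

-40.4‰

δ₀ = (0.0106819/0.0111800 − 1)×1000 = (0.955447 − 1)×1000 = -44.553‰
α − 1 = ε/1000 = -0.0062
f^(α−1) = 0.499^(-0.0062) = 1.004319
δ_res = (-44.553 + 1000) × 1.004319 − 1000 = 959.574 − 1000 = -40.43‰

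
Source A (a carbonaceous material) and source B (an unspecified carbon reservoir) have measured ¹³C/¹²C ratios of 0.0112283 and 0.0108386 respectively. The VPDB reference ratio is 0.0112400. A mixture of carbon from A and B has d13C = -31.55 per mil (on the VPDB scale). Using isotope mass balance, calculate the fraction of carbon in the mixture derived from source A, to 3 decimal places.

0.120

δ_A = (0.0112283/0.0112400 − 1)×1000 = (0.998959 − 1)×1000 = -1.041 per mil
δ_B = (0.0108386/0.0112400 − 1)×1000 = (0.964288 − 1)×1000 = -35.712 per mil
f_A = (δ_mix − δ_B)/(δ_A − δ_B) = (-31.55 − (-35.712))/(-1.041 − (-35.712))
f_A = 4.162 / 34.671 = 0.1200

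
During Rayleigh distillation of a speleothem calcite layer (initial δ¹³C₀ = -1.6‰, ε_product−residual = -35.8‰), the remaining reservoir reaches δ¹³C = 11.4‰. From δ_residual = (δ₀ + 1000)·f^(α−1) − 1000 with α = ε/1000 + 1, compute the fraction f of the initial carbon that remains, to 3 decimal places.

α − 1 = ε/1000 = -0.0358
(δ_res + 1000)/(δ₀ + 1000) = (11.4 + 1000)/(-1.6 + 1000) = 1011.4/998.4 = 1.013021
f = 1.013021^(1/-0.0358) = exp(ln(1.013021)/-0.0358) = exp(0.01294/-0.0358)
f = exp(-0.3614) = 0.6967

0.697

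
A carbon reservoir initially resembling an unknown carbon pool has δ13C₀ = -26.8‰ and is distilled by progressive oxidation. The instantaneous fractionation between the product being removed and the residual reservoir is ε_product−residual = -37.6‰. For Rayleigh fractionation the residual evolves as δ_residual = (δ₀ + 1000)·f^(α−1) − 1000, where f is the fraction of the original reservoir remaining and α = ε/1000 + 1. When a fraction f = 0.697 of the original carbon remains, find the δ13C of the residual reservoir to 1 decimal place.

Rayleigh residual: δ_res = (δ₀ + 1000)·f^(α−1) − 1000
α = ε/1000 + 1 = 0.96240, so α − 1 = -0.03760
f^(α−1) = 0.697^(-0.03760) = 1.013665
δ_res = (-26.8 + 1000) × 1.013665 − 1000 = 986.499 − 1000 = -13.50‰

-13.5‰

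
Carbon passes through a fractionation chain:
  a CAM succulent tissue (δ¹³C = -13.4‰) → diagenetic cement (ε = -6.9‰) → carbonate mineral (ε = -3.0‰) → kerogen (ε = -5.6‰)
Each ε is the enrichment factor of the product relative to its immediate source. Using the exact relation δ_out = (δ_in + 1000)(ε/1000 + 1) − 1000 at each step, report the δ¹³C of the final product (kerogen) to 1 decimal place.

-28.6‰

step 1: δ = (-13.40 + 1000)·(-6.9/1000 + 1) − 1000 = -20.21‰
step 2: δ = (-20.21 + 1000)·(-3.0/1000 + 1) − 1000 = -23.15‰
step 3: δ = (-23.15 + 1000)·(-5.6/1000 + 1) − 1000 = -28.62‰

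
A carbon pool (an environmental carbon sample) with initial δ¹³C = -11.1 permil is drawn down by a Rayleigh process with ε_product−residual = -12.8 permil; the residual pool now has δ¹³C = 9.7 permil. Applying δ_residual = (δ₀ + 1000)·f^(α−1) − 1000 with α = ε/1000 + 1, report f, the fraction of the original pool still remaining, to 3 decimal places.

α − 1 = ε/1000 = -0.0128
(δ_res + 1000)/(δ₀ + 1000) = (9.7 + 1000)/(-11.1 + 1000) = 1009.7/988.9 = 1.021033
f = 1.021033^(1/-0.0128) = exp(ln(1.021033)/-0.0128) = exp(0.02082/-0.0128)
f = exp(-1.6262) = 0.1967

0.197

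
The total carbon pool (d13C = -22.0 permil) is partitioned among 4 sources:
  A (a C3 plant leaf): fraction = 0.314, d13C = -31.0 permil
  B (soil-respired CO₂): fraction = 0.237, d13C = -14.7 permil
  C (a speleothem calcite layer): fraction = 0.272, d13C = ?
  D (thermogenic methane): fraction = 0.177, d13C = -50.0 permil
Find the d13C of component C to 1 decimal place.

0.2 permil

Isotope mass balance: δ_bulk = Σ fᵢ·δᵢ.
-22.0 = 0.314×(-31.0) + 0.237×(-14.7) + 0.272×δ_C + 0.177×(-50.0)
0.272·δ_C = -22.0 − (-22.068) = 0.068
δ_C = 0.068 / 0.272 = 0.25 permil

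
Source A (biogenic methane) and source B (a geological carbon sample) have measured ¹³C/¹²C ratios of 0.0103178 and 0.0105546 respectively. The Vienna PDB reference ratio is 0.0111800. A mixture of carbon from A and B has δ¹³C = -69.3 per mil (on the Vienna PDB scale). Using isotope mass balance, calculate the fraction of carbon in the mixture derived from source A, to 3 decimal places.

δ_A = (0.0103178/0.0111800 − 1)×1000 = (0.922880 − 1)×1000 = -77.120 per mil
δ_B = (0.0105546/0.0111800 − 1)×1000 = (0.944061 − 1)×1000 = -55.939 per mil
f_A = (δ_mix − δ_B)/(δ_A − δ_B) = (-69.3 − (-55.939))/(-77.120 − (-55.939))
f_A = -13.361 / -21.181 = 0.6308

0.631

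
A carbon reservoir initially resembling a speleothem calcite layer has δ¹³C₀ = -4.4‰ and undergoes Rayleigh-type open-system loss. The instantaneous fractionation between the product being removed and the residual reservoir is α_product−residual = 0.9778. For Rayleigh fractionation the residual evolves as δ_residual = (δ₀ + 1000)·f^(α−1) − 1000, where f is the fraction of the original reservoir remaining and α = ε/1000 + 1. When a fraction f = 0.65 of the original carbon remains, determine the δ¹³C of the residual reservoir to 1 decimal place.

Rayleigh residual: δ_res = (δ₀ + 1000)·f^(α−1) − 1000
α − 1 = -0.02220
f^(α−1) = 0.65^(-0.02220) = 1.009609
δ_res = (-4.4 + 1000) × 1.009609 − 1000 = 1005.167 − 1000 = 5.17‰

5.2‰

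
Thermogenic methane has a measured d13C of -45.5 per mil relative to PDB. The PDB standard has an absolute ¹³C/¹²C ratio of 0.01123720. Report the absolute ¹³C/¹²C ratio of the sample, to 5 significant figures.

R_sample = R_standard × (d13C/1000 + 1)
R_sample = 0.01123720 × (-45.5/1000 + 1) = 0.01123720 × 0.954500
R_sample = 0.0107259

0.010726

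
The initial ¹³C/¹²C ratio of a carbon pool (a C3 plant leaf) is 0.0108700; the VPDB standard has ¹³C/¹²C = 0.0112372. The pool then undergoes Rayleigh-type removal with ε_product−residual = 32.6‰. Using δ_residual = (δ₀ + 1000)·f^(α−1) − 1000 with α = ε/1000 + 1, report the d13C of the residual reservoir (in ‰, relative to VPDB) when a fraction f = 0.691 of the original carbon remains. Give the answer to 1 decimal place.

-44.3‰

δ₀ = (0.0108700/0.0112372 − 1)×1000 = (0.967323 − 1)×1000 = -32.677‰
α − 1 = ε/1000 = 0.0326
f^(α−1) = 0.691^(0.0326) = 0.988023
δ_res = (-32.677 + 1000) × 0.988023 − 1000 = 955.737 − 1000 = -44.26‰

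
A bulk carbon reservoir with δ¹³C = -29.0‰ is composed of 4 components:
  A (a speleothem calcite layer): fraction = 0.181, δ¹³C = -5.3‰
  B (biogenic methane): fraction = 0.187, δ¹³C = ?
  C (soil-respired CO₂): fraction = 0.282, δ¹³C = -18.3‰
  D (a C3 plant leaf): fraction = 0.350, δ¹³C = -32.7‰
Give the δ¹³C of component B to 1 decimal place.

Isotope mass balance: δ_bulk = Σ fᵢ·δᵢ.
-29.0 = 0.181×(-5.3) + 0.187×δ_B + 0.282×(-18.3) + 0.350×(-32.7)
0.187·δ_B = -29.0 − (-17.565) = -11.435
δ_B = -11.435 / 0.187 = -61.15‰

-61.2‰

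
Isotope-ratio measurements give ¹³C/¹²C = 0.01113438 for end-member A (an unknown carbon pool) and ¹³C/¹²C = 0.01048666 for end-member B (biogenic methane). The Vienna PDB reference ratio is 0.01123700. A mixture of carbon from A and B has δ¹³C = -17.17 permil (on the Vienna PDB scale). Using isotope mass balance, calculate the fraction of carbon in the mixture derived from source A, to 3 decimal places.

δ_A = (0.01113438/0.01123700 − 1)×1000 = (0.990868 − 1)×1000 = -9.132 permil
δ_B = (0.01048666/0.01123700 − 1)×1000 = (0.933226 − 1)×1000 = -66.774 permil
f_A = (δ_mix − δ_B)/(δ_A − δ_B) = (-17.17 − (-66.774))/(-9.132 − (-66.774))
f_A = 49.604 / 57.642 = 0.8606

0.861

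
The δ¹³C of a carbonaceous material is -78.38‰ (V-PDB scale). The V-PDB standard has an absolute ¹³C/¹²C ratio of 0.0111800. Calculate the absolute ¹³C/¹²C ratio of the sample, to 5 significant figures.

R_sample = R_standard × (δ¹³C/1000 + 1)
R_sample = 0.0111800 × (-78.38/1000 + 1) = 0.0111800 × 0.921620
R_sample = 0.0103037

0.010304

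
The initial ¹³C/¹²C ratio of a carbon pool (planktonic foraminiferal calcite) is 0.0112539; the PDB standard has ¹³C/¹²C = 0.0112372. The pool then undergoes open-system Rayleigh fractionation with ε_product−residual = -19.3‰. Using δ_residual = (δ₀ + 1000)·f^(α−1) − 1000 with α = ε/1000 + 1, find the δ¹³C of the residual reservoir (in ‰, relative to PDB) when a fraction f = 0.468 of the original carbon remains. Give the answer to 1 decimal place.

δ₀ = (0.0112539/0.0112372 − 1)×1000 = (1.001486 − 1)×1000 = 1.486‰
α − 1 = ε/1000 = -0.0193
f^(α−1) = 0.468^(-0.0193) = 1.014762
δ_res = (1.486 + 1000) × 1.014762 − 1000 = 1016.270 − 1000 = 16.27‰

16.3‰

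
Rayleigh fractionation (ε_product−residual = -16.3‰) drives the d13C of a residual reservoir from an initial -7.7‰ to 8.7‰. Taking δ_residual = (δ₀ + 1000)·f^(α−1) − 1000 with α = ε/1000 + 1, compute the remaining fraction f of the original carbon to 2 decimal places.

α − 1 = ε/1000 = -0.0163
(δ_res + 1000)/(δ₀ + 1000) = (8.7 + 1000)/(-7.7 + 1000) = 1008.7/992.3 = 1.016527
f = 1.016527^(1/-0.0163) = exp(ln(1.016527)/-0.0163) = exp(0.01639/-0.0163)
f = exp(-1.0057) = 0.3658

0.37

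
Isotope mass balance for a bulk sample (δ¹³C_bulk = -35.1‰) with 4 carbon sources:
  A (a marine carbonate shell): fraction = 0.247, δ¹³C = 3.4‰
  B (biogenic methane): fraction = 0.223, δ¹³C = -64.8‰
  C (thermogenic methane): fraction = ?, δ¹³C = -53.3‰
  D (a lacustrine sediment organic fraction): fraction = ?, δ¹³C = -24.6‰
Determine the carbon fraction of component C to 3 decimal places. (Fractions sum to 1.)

0.294

Let f_C and f_D be the unknown fractions; fractions sum to 1 so f_C + f_D = 0.530.
Mass balance: Σ fᵢ·δᵢ = δ_bulk ⇒ f_C·(-53.3) + f_D·(-24.6) = -35.1 − (-13.611) = -21.489
Substitute f_D = 0.530 − f_C:
f_C·(-53.3 − -24.6) = -21.489 − 0.530×(-24.6) = -8.451
f_C = -8.451 / -28.7 = 0.2945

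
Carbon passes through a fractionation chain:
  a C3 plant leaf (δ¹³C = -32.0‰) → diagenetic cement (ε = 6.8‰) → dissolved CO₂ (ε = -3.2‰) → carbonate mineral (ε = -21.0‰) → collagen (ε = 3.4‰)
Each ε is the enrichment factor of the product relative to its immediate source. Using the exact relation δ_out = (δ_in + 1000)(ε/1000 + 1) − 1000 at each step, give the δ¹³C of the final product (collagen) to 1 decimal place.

-45.7‰

step 1: δ = (-32.00 + 1000)·(6.8/1000 + 1) − 1000 = -25.42‰
step 2: δ = (-25.42 + 1000)·(-3.2/1000 + 1) − 1000 = -28.54‰
step 3: δ = (-28.54 + 1000)·(-21.0/1000 + 1) − 1000 = -48.94‰
step 4: δ = (-48.94 + 1000)·(3.4/1000 + 1) − 1000 = -45.70‰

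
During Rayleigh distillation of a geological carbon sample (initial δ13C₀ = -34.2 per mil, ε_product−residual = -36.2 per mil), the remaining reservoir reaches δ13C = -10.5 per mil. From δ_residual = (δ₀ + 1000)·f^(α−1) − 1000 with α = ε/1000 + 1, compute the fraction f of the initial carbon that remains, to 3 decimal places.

α − 1 = ε/1000 = -0.0362
(δ_res + 1000)/(δ₀ + 1000) = (-10.5 + 1000)/(-34.2 + 1000) = 989.5/965.8 = 1.024539
f = 1.024539^(1/-0.0362) = exp(ln(1.024539)/-0.0362) = exp(0.02424/-0.0362)
f = exp(-0.6697) = 0.5119

0.512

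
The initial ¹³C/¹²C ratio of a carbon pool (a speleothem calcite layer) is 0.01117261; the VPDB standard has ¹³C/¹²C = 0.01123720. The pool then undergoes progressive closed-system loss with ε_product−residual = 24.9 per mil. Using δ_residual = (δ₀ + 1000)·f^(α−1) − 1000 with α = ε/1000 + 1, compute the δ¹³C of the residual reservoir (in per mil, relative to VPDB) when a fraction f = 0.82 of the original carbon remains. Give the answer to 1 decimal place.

δ₀ = (0.01117261/0.01123720 − 1)×1000 = (0.994252 − 1)×1000 = -5.748 per mil
α − 1 = ε/1000 = 0.0249
f^(α−1) = 0.82^(0.0249) = 0.995071
δ_res = (-5.748 + 1000) × 0.995071 − 1000 = 989.351 − 1000 = -10.65 per mil

-10.6 per mil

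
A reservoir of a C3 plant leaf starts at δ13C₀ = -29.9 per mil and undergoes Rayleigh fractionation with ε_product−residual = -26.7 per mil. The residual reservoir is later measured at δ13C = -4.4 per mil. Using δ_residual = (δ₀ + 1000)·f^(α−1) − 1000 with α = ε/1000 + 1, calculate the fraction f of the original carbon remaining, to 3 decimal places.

0.378

α − 1 = ε/1000 = -0.0267
(δ_res + 1000)/(δ₀ + 1000) = (-4.4 + 1000)/(-29.9 + 1000) = 995.6/970.1 = 1.026286
f = 1.026286^(1/-0.0267) = exp(ln(1.026286)/-0.0267) = exp(0.02595/-0.0267)
f = exp(-0.9718) = 0.3784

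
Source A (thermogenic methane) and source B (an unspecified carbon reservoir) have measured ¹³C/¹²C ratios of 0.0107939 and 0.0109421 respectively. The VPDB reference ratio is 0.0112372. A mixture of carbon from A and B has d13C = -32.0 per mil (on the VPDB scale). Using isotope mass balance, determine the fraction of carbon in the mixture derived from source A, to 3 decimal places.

δ_A = (0.0107939/0.0112372 − 1)×1000 = (0.960551 − 1)×1000 = -39.449 per mil
δ_B = (0.0109421/0.0112372 − 1)×1000 = (0.973739 − 1)×1000 = -26.261 per mil
f_A = (δ_mix − δ_B)/(δ_A − δ_B) = (-32.0 − (-26.261))/(-39.449 − (-26.261))
f_A = -5.739 / -13.188 = 0.4352

0.435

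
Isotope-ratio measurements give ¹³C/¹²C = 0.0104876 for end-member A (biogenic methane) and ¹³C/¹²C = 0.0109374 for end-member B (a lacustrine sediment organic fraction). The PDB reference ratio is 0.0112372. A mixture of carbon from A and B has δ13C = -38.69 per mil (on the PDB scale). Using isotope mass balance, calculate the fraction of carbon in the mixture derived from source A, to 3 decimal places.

0.300

δ_A = (0.0104876/0.0112372 − 1)×1000 = (0.933293 − 1)×1000 = -66.707 per mil
δ_B = (0.0109374/0.0112372 − 1)×1000 = (0.973321 − 1)×1000 = -26.679 per mil
f_A = (δ_mix − δ_B)/(δ_A − δ_B) = (-38.69 − (-26.679))/(-66.707 − (-26.679))
f_A = -12.011 / -40.028 = 0.3001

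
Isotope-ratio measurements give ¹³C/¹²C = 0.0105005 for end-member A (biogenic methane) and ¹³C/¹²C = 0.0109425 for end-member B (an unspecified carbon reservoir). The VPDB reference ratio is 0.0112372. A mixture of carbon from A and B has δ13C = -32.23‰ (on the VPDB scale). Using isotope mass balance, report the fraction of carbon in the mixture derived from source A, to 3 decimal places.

δ_A = (0.0105005/0.0112372 − 1)×1000 = (0.934441 − 1)×1000 = -65.559‰
δ_B = (0.0109425/0.0112372 − 1)×1000 = (0.973775 − 1)×1000 = -26.225‰
f_A = (δ_mix − δ_B)/(δ_A − δ_B) = (-32.23 − (-26.225))/(-65.559 − (-26.225))
f_A = -6.005 / -39.334 = 0.1527

0.153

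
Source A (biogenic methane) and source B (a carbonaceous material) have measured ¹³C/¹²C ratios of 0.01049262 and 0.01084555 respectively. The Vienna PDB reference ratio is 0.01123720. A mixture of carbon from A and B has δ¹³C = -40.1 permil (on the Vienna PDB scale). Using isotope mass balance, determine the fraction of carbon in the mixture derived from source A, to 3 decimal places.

δ_A = (0.01049262/0.01123720 − 1)×1000 = (0.933740 − 1)×1000 = -66.260 permil
δ_B = (0.01084555/0.01123720 − 1)×1000 = (0.965147 − 1)×1000 = -34.853 permil
f_A = (δ_mix − δ_B)/(δ_A − δ_B) = (-40.1 − (-34.853))/(-66.260 − (-34.853))
f_A = -5.247 / -31.407 = 0.1671

0.167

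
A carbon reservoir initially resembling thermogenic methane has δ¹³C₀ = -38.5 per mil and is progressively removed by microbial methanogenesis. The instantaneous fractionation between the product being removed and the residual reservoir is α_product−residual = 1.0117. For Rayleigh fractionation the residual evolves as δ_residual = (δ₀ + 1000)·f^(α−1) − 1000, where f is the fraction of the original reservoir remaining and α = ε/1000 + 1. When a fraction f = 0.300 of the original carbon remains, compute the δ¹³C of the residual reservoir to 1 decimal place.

-51.9 per mil

Rayleigh residual: δ_res = (δ₀ + 1000)·f^(α−1) − 1000
α − 1 = 0.01170
f^(α−1) = 0.300^(0.01170) = 0.986012
δ_res = (-38.5 + 1000) × 0.986012 − 1000 = 948.051 − 1000 = -51.95 per mil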